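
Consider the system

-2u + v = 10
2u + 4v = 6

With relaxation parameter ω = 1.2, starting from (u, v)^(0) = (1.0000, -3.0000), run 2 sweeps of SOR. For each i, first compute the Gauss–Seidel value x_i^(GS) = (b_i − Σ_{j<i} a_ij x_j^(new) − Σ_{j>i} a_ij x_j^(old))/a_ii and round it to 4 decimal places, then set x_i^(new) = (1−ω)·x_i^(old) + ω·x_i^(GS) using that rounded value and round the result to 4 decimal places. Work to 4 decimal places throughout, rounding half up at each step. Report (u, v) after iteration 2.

Iteration 1:
  u: GS value = (10 - (1)·-3.0000) / (-2) = -6.5000;  u ← (1−ω)·1.0000 + ω·-6.5000 = -8.0000
  v: GS value = (6 - (2)·-8.0000) / (4) = 5.5000;  v ← (1−ω)·-3.0000 + ω·5.5000 = 7.2000
Iteration 2:
  u: GS value = (10 - (1)·7.2000) / (-2) = -1.4000;  u ← (1−ω)·-8.0000 + ω·-1.4000 = -0.0800
  v: GS value = (6 - (2)·-0.0800) / (4) = 1.5400;  v ← (1−ω)·7.2000 + ω·1.5400 = 0.4080

(-0.0800, 0.4080)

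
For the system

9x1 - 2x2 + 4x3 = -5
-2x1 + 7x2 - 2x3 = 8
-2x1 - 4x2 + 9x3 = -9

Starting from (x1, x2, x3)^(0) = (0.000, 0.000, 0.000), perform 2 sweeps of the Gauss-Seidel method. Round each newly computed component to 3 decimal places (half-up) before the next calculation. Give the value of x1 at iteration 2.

Iteration 1:
  x1 = (-5 - (-2)·0.000 - (4)·0.000) / (9) = -0.556
  x2 = (8 - (-2)·-0.556 - (-2)·0.000) / (7) = 0.984
  x3 = (-9 - (-2)·-0.556 - (-4)·0.984) / (9) = -0.686
Iteration 2:
  x1 = (-5 - (-2)·0.984 - (4)·-0.686) / (9) = -0.032
  x2 = (8 - (-2)·-0.032 - (-2)·-0.686) / (7) = 0.938
  x3 = (-9 - (-2)·-0.032 - (-4)·0.938) / (9) = -0.590

-0.032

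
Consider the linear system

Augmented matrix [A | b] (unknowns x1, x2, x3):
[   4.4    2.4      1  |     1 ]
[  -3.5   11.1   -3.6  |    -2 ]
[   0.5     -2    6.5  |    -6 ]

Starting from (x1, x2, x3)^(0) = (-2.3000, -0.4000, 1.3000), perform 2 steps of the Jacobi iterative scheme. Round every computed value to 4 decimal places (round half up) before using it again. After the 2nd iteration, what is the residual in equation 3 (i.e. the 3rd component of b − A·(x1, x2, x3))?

-0.1312

Iteration 1:
  x1 = (1 - (2.4)·-0.4000 - (1)·1.3000) / (4.4) = 0.1500
  x2 = (-2 - (-3.5)·-2.3000 - (-3.6)·1.3000) / (11.1) = -0.4838
  x3 = (-6 - (0.5)·-2.3000 - (-2)·-0.4000) / (6.5) = -0.8692
Iteration 2:
  x1 = (1 - (2.4)·-0.4838 - (1)·-0.8692) / (4.4) = 0.6887
  x2 = (-2 - (-3.5)·0.1500 - (-3.6)·-0.8692) / (11.1) = -0.4148
  x3 = (-6 - (0.5)·0.1500 - (-2)·-0.4838) / (6.5) = -1.0835
Residual b − A·x = (0.0487, 1.1141, -0.1312)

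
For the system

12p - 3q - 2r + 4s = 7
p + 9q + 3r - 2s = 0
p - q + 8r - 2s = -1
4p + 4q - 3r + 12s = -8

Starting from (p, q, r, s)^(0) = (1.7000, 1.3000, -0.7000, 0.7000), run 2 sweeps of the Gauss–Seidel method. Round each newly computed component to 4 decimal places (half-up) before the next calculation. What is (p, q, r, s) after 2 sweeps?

(0.9874, -0.3293, -0.5287, -1.0182)

Iteration 1:
  p = (7 - (-3)·1.3000 - (-2)·-0.7000 - (4)·0.7000) / (12) = 0.5583
  q = (0 - (1)·0.5583 - (3)·-0.7000 - (-2)·0.7000) / (9) = 0.3269
  r = (-1 - (1)·0.5583 - (-1)·0.3269 - (-2)·0.7000) / (8) = 0.0211
  s = (-8 - (4)·0.5583 - (4)·0.3269 - (-3)·0.0211) / (12) = -0.9565
Iteration 2:
  p = (7 - (-3)·0.3269 - (-2)·0.0211 - (4)·-0.9565) / (12) = 0.9874
  q = (0 - (1)·0.9874 - (3)·0.0211 - (-2)·-0.9565) / (9) = -0.3293
  r = (-1 - (1)·0.9874 - (-1)·-0.3293 - (-2)·-0.9565) / (8) = -0.5287
  s = (-8 - (4)·0.9874 - (4)·-0.3293 - (-3)·-0.5287) / (12) = -1.0182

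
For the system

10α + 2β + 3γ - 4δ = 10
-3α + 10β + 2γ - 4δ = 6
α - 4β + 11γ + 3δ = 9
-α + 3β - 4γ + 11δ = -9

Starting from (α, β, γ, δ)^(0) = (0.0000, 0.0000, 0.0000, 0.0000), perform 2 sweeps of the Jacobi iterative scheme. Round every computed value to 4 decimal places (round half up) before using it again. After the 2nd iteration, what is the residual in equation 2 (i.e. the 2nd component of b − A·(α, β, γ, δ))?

Iteration 1:
  α = (10 - (2)·0.0000 - (3)·0.0000 - (-4)·0.0000) / (10) = 1.0000
  β = (6 - (-3)·0.0000 - (2)·0.0000 - (-4)·0.0000) / (10) = 0.6000
  γ = (9 - (1)·0.0000 - (-4)·0.0000 - (3)·0.0000) / (11) = 0.8182
  δ = (-9 - (-1)·0.0000 - (3)·0.0000 - (-4)·0.0000) / (11) = -0.8182
Iteration 2:
  α = (10 - (2)·0.6000 - (3)·0.8182 - (-4)·-0.8182) / (10) = 0.3073
  β = (6 - (-3)·1.0000 - (2)·0.8182 - (-4)·-0.8182) / (10) = 0.4091
  γ = (9 - (1)·1.0000 - (-4)·0.6000 - (3)·-0.8182) / (11) = 1.1686
  δ = (-9 - (-1)·1.0000 - (3)·0.6000 - (-4)·0.8182) / (11) = -0.5934
Residual b − A·x = (0.2294, -1.8799, -0.7453, 1.2818)

-1.8799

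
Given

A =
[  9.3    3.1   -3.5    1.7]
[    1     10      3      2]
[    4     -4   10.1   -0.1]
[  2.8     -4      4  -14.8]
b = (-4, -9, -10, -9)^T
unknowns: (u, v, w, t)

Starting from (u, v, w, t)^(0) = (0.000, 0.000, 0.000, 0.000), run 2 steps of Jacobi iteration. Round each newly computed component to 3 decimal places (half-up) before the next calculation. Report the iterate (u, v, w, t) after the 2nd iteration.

(-0.614, -0.682, -1.170, 0.502)

Iteration 1:
  u = (-4 - (3.1)·0.000 - (-3.5)·0.000 - (1.7)·0.000) / (9.3) = -0.430
  v = (-9 - (1)·0.000 - (3)·0.000 - (2)·0.000) / (10) = -0.900
  w = (-10 - (4)·0.000 - (-4)·0.000 - (-0.1)·0.000) / (10.1) = -0.990
  t = (-9 - (2.8)·0.000 - (-4)·0.000 - (4)·0.000) / (-14.8) = 0.608
Iteration 2:
  u = (-4 - (3.1)·-0.900 - (-3.5)·-0.990 - (1.7)·0.608) / (9.3) = -0.614
  v = (-9 - (1)·-0.430 - (3)·-0.990 - (2)·0.608) / (10) = -0.682
  w = (-10 - (4)·-0.430 - (-4)·-0.900 - (-0.1)·0.608) / (10.1) = -1.170
  t = (-9 - (2.8)·-0.430 - (-4)·-0.900 - (4)·-0.990) / (-14.8) = 0.502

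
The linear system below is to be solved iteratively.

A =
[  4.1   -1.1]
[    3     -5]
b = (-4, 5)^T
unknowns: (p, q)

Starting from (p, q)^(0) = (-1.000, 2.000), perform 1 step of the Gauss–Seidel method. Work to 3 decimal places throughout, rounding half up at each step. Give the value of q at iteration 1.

-1.263

Iteration 1:
  p = (-4 - (-1.1)·2.000) / (4.1) = -0.439
  q = (5 - (3)·-0.439) / (-5) = -1.263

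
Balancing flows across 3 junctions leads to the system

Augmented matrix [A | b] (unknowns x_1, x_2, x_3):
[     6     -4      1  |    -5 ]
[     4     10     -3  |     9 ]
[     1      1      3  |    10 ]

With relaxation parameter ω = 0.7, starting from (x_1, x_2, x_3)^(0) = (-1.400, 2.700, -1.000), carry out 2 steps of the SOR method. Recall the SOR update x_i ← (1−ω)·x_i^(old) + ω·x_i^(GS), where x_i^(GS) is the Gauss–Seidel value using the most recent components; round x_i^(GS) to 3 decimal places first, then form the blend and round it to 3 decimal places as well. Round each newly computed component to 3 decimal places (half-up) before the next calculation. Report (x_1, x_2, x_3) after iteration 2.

(-0.142, 1.361, 2.554)

Iteration 1:
  x_1: GS value = (-5 - (-4)·2.700 - (1)·-1.000) / (6) = 1.133;  x_1 ← (1−ω)·-1.400 + ω·1.133 = 0.373
  x_2: GS value = (9 - (4)·0.373 - (-3)·-1.000) / (10) = 0.451;  x_2 ← (1−ω)·2.700 + ω·0.451 = 1.126
  x_3: GS value = (10 - (1)·0.373 - (1)·1.126) / (3) = 2.834;  x_3 ← (1−ω)·-1.000 + ω·2.834 = 1.684
Iteration 2:
  x_1: GS value = (-5 - (-4)·1.126 - (1)·1.684) / (6) = -0.363;  x_1 ← (1−ω)·0.373 + ω·-0.363 = -0.142
  x_2: GS value = (9 - (4)·-0.142 - (-3)·1.684) / (10) = 1.462;  x_2 ← (1−ω)·1.126 + ω·1.462 = 1.361
  x_3: GS value = (10 - (1)·-0.142 - (1)·1.361) / (3) = 2.927;  x_3 ← (1−ω)·1.684 + ω·2.927 = 2.554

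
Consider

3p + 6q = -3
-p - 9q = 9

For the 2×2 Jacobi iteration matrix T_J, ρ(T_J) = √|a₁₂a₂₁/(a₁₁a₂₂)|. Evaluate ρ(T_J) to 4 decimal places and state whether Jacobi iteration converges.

0.4714

a₁₂a₂₁/(a₁₁a₂₂) = (6)·(-1) / ((3)·(-9)) = 0.222222
ρ = √|0.222222| = √0.222222 = 0.4714
ρ < 1, so Jacobi converges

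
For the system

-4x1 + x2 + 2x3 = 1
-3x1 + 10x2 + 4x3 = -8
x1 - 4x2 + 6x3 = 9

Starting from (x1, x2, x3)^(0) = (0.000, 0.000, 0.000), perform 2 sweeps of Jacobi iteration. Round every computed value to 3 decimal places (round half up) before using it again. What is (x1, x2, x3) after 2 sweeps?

Iteration 1:
  x1 = (1 - (1)·0.000 - (2)·0.000) / (-4) = -0.250
  x2 = (-8 - (-3)·0.000 - (4)·0.000) / (10) = -0.800
  x3 = (9 - (1)·0.000 - (-4)·0.000) / (6) = 1.500
Iteration 2:
  x1 = (1 - (1)·-0.800 - (2)·1.500) / (-4) = 0.300
  x2 = (-8 - (-3)·-0.250 - (4)·1.500) / (10) = -1.475
  x3 = (9 - (1)·-0.250 - (-4)·-0.800) / (6) = 1.008

(0.300, -1.475, 1.008)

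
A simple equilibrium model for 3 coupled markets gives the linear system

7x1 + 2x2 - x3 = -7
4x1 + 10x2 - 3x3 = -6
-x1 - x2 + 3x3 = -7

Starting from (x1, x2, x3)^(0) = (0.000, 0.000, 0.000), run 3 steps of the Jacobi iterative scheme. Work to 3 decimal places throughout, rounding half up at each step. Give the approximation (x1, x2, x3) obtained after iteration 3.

Iteration 1:
  x1 = (-7 - (2)·0.000 - (-1)·0.000) / (7) = -1.000
  x2 = (-6 - (4)·0.000 - (-3)·0.000) / (10) = -0.600
  x3 = (-7 - (-1)·0.000 - (-1)·0.000) / (3) = -2.333
Iteration 2:
  x1 = (-7 - (2)·-0.600 - (-1)·-2.333) / (7) = -1.162
  x2 = (-6 - (4)·-1.000 - (-3)·-2.333) / (10) = -0.900
  x3 = (-7 - (-1)·-1.000 - (-1)·-0.600) / (3) = -2.867
Iteration 3:
  x1 = (-7 - (2)·-0.900 - (-1)·-2.867) / (7) = -1.152
  x2 = (-6 - (4)·-1.162 - (-3)·-2.867) / (10) = -0.995
  x3 = (-7 - (-1)·-1.162 - (-1)·-0.900) / (3) = -3.021

(-1.152, -0.995, -3.021)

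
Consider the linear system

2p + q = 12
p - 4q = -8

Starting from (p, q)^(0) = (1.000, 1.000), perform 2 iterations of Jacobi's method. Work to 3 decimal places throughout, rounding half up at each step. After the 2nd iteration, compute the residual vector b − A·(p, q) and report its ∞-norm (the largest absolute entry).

Iteration 1:
  p = (12 - (1)·1.000) / (2) = 5.500
  q = (-8 - (1)·1.000) / (-4) = 2.250
Iteration 2:
  p = (12 - (1)·2.250) / (2) = 4.875
  q = (-8 - (1)·5.500) / (-4) = 3.375
Residual b − A·x = (-1.125, 0.625); ∞-norm = 1.125

1.125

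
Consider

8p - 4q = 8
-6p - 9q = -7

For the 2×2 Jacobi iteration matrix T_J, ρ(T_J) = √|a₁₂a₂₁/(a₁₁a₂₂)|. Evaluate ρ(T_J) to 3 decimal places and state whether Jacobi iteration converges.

0.577

a₁₂a₂₁/(a₁₁a₂₂) = (-4)·(-6) / ((8)·(-9)) = -0.333333
ρ = √|-0.333333| = √0.333333 = 0.577
ρ < 1, so Jacobi converges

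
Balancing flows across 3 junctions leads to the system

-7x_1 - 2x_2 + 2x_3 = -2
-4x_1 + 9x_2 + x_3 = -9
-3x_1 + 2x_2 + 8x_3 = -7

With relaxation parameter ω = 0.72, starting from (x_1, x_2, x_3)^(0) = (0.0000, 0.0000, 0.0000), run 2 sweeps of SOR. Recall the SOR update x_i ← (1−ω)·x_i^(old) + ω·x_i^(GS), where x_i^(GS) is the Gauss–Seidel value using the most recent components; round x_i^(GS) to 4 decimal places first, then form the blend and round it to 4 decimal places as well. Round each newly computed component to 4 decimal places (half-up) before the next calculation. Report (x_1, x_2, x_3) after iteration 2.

(0.3039, -0.7694, -0.5373)

Iteration 1:
  x_1: GS value = (-2 - (-2)·0.0000 - (2)·0.0000) / (-7) = 0.2857;  x_1 ← (1−ω)·0.0000 + ω·0.2857 = 0.2057
  x_2: GS value = (-9 - (-4)·0.2057 - (1)·0.0000) / (9) = -0.9086;  x_2 ← (1−ω)·0.0000 + ω·-0.9086 = -0.6542
  x_3: GS value = (-7 - (-3)·0.2057 - (2)·-0.6542) / (8) = -0.6343;  x_3 ← (1−ω)·0.0000 + ω·-0.6343 = -0.4567
Iteration 2:
  x_1: GS value = (-2 - (-2)·-0.6542 - (2)·-0.4567) / (-7) = 0.3421;  x_1 ← (1−ω)·0.2057 + ω·0.3421 = 0.3039
  x_2: GS value = (-9 - (-4)·0.3039 - (1)·-0.4567) / (9) = -0.8142;  x_2 ← (1−ω)·-0.6542 + ω·-0.8142 = -0.7694
  x_3: GS value = (-7 - (-3)·0.3039 - (2)·-0.7694) / (8) = -0.5687;  x_3 ← (1−ω)·-0.4567 + ω·-0.5687 = -0.5373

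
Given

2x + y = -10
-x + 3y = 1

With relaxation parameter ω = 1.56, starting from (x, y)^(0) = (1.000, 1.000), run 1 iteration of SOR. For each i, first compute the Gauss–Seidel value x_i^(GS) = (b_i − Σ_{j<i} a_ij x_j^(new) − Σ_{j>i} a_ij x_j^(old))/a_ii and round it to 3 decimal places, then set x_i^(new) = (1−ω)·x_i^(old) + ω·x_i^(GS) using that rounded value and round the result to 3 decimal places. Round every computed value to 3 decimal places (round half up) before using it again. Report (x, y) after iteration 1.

(-9.140, -4.792)

Iteration 1:
  x: GS value = (-10 - (1)·1.000) / (2) = -5.500;  x ← (1−ω)·1.000 + ω·-5.500 = -9.140
  y: GS value = (1 - (-1)·-9.140) / (3) = -2.713;  y ← (1−ω)·1.000 + ω·-2.713 = -4.792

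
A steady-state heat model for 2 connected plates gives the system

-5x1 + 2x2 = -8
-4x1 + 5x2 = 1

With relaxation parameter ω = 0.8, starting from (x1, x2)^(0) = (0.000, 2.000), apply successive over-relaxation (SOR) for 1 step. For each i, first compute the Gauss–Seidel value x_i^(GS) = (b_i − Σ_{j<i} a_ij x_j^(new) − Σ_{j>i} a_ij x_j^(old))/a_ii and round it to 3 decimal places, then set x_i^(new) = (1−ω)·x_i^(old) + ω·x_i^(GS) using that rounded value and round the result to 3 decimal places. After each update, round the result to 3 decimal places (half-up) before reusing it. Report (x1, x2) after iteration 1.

Iteration 1:
  x1: GS value = (-8 - (2)·2.000) / (-5) = 2.400;  x1 ← (1−ω)·0.000 + ω·2.400 = 1.920
  x2: GS value = (1 - (-4)·1.920) / (5) = 1.736;  x2 ← (1−ω)·2.000 + ω·1.736 = 1.789

(1.920, 1.789)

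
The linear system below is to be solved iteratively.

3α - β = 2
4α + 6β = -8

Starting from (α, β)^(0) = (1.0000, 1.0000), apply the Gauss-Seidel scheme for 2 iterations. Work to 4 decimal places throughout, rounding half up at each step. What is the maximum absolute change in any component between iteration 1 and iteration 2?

1.0000

Iteration 1:
  α = (2 - (-1)·1.0000) / (3) = 1.0000
  β = (-8 - (4)·1.0000) / (6) = -2.0000
Iteration 2:
  α = (2 - (-1)·-2.0000) / (3) = 0.0000
  β = (-8 - (4)·0.0000) / (6) = -1.3333
Change: (-1.0000, 0.6667) → max |·| = 1.0000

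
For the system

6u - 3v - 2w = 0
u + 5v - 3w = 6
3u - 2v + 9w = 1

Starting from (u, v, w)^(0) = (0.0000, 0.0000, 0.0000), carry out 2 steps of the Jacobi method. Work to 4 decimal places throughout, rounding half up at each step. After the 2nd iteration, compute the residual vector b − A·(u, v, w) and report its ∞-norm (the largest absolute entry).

Iteration 1:
  u = (0 - (-3)·0.0000 - (-2)·0.0000) / (6) = 0.0000
  v = (6 - (1)·0.0000 - (-3)·0.0000) / (5) = 1.2000
  w = (1 - (3)·0.0000 - (-2)·0.0000) / (9) = 0.1111
Iteration 2:
  u = (0 - (-3)·1.2000 - (-2)·0.1111) / (6) = 0.6370
  v = (6 - (1)·0.0000 - (-3)·0.1111) / (5) = 1.2667
  w = (1 - (3)·0.0000 - (-2)·1.2000) / (9) = 0.3778
Residual b − A·x = (0.7337, 0.1629, -1.7778); ∞-norm = 1.7778

1.7778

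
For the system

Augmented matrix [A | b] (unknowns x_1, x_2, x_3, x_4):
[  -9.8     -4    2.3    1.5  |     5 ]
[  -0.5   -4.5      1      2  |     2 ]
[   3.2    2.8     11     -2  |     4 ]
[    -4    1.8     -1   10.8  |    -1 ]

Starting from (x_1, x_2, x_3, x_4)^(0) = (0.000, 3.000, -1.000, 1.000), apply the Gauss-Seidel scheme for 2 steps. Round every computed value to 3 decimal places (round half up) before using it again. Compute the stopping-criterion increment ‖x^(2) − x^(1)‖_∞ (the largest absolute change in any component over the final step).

Iteration 1:
  x_1 = (5 - (-4)·3.000 - (2.3)·-1.000 - (1.5)·1.000) / (-9.8) = -1.816
  x_2 = (2 - (-0.5)·-1.816 - (1)·-1.000 - (2)·1.000) / (-4.5) = -0.020
  x_3 = (4 - (3.2)·-1.816 - (2.8)·-0.020 - (-2)·1.000) / (11) = 1.079
  x_4 = (-1 - (-4)·-1.816 - (1.8)·-0.020 - (-1)·1.079) / (10.8) = -0.662
Iteration 2:
  x_1 = (5 - (-4)·-0.020 - (2.3)·1.079 - (1.5)·-0.662) / (-9.8) = -0.350
  x_2 = (2 - (-0.5)·-0.350 - (1)·1.079 - (2)·-0.662) / (-4.5) = -0.460
  x_3 = (4 - (3.2)·-0.350 - (2.8)·-0.460 - (-2)·-0.662) / (11) = 0.462
  x_4 = (-1 - (-4)·-0.350 - (1.8)·-0.460 - (-1)·0.462) / (10.8) = -0.103
Change: (1.466, -0.440, -0.617, 0.559) → max |·| = 1.466

1.466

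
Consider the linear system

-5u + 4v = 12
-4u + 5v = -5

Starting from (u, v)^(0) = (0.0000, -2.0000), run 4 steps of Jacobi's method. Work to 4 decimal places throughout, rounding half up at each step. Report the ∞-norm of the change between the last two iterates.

2.0480

Iteration 1:
  u = (12 - (4)·-2.0000) / (-5) = -4.0000
  v = (-5 - (-4)·0.0000) / (5) = -1.0000
Iteration 2:
  u = (12 - (4)·-1.0000) / (-5) = -3.2000
  v = (-5 - (-4)·-4.0000) / (5) = -4.2000
Iteration 3:
  u = (12 - (4)·-4.2000) / (-5) = -5.7600
  v = (-5 - (-4)·-3.2000) / (5) = -3.5600
Iteration 4:
  u = (12 - (4)·-3.5600) / (-5) = -5.2480
  v = (-5 - (-4)·-5.7600) / (5) = -5.6080
Change: (0.5120, -2.0480) → max |·| = 2.0480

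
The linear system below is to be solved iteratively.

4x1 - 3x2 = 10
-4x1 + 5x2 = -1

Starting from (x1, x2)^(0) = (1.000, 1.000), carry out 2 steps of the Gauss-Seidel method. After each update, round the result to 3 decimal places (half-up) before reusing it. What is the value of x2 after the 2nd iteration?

3.240

Iteration 1:
  x1 = (10 - (-3)·1.000) / (4) = 3.250
  x2 = (-1 - (-4)·3.250) / (5) = 2.400
Iteration 2:
  x1 = (10 - (-3)·2.400) / (4) = 4.300
  x2 = (-1 - (-4)·4.300) / (5) = 3.240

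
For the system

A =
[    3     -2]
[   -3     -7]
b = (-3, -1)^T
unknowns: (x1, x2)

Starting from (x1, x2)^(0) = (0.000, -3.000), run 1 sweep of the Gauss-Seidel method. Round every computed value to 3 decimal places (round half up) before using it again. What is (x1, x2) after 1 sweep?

(-3.000, 1.429)

Iteration 1:
  x1 = (-3 - (-2)·-3.000) / (3) = -3.000
  x2 = (-1 - (-3)·-3.000) / (-7) = 1.429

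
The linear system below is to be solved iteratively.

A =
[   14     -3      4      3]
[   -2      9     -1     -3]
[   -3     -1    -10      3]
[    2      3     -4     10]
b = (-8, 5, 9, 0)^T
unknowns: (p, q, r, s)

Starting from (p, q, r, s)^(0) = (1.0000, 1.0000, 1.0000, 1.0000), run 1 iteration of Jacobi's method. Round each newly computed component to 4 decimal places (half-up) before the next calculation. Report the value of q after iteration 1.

1.2222

Iteration 1:
  p = (-8 - (-3)·1.0000 - (4)·1.0000 - (3)·1.0000) / (14) = -0.8571
  q = (5 - (-2)·1.0000 - (-1)·1.0000 - (-3)·1.0000) / (9) = 1.2222
  r = (9 - (-3)·1.0000 - (-1)·1.0000 - (3)·1.0000) / (-10) = -1.0000
  s = (0 - (2)·1.0000 - (3)·1.0000 - (-4)·1.0000) / (10) = -0.1000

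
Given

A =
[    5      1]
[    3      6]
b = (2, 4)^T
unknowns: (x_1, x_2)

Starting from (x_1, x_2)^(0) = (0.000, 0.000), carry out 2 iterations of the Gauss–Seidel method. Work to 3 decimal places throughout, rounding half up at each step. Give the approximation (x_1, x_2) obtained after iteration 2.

Iteration 1:
  x_1 = (2 - (1)·0.000) / (5) = 0.400
  x_2 = (4 - (3)·0.400) / (6) = 0.467
Iteration 2:
  x_1 = (2 - (1)·0.467) / (5) = 0.307
  x_2 = (4 - (3)·0.307) / (6) = 0.513

(0.307, 0.513)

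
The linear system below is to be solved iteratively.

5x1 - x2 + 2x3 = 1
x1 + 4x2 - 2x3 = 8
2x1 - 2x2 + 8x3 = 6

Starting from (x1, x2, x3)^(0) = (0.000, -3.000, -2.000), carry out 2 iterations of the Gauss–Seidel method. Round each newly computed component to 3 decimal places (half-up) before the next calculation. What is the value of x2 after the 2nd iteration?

Iteration 1:
  x1 = (1 - (-1)·-3.000 - (2)·-2.000) / (5) = 0.400
  x2 = (8 - (1)·0.400 - (-2)·-2.000) / (4) = 0.900
  x3 = (6 - (2)·0.400 - (-2)·0.900) / (8) = 0.875
Iteration 2:
  x1 = (1 - (-1)·0.900 - (2)·0.875) / (5) = 0.030
  x2 = (8 - (1)·0.030 - (-2)·0.875) / (4) = 2.430
  x3 = (6 - (2)·0.030 - (-2)·2.430) / (8) = 1.350

2.430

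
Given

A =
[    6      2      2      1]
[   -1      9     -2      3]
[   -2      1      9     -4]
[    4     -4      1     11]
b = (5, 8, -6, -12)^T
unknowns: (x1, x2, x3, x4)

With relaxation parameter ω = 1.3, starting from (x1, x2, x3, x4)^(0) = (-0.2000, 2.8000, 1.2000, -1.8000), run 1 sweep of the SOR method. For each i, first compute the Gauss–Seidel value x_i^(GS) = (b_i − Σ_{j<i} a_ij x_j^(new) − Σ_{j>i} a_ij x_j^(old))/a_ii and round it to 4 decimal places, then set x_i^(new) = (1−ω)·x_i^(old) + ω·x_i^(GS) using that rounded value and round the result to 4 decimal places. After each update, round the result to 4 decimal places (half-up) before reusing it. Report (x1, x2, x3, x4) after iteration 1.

Iteration 1:
  x1: GS value = (5 - (2)·2.8000 - (2)·1.2000 - (1)·-1.8000) / (6) = -0.2000;  x1 ← (1−ω)·-0.2000 + ω·-0.2000 = -0.2000
  x2: GS value = (8 - (-1)·-0.2000 - (-2)·1.2000 - (3)·-1.8000) / (9) = 1.7333;  x2 ← (1−ω)·2.8000 + ω·1.7333 = 1.4133
  x3: GS value = (-6 - (-2)·-0.2000 - (1)·1.4133 - (-4)·-1.8000) / (9) = -1.6681;  x3 ← (1−ω)·1.2000 + ω·-1.6681 = -2.5285
  x4: GS value = (-12 - (4)·-0.2000 - (-4)·1.4133 - (1)·-2.5285) / (11) = -0.2744;  x4 ← (1−ω)·-1.8000 + ω·-0.2744 = 0.1833

(-0.2000, 1.4133, -2.5285, 0.1833)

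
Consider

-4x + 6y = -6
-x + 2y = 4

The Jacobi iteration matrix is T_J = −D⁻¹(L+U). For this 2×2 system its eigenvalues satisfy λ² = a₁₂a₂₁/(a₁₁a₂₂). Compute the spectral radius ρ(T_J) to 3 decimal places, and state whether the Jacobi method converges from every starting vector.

a₁₂a₂₁/(a₁₁a₂₂) = (6)·(-1) / ((-4)·(2)) = 0.750000
ρ = √|0.750000| = √0.750000 = 0.866
ρ < 1, so Jacobi converges

0.866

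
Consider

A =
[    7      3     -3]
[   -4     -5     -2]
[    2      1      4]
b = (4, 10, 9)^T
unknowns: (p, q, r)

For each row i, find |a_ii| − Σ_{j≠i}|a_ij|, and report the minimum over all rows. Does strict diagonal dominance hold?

row 1: |7| − (3+3) = 1
row 2: |-5| − (4+2) = -1
row 3: |4| − (2+1) = 1
minimum over rows = -1 → not strictly diagonally dominant

-1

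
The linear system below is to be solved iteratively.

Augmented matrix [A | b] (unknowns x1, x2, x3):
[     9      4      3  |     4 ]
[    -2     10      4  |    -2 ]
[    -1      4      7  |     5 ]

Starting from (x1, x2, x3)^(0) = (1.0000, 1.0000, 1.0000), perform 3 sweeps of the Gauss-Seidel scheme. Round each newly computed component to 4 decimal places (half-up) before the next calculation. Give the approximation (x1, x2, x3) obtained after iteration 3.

(0.3250, -0.5667, 1.0845)

Iteration 1:
  x1 = (4 - (4)·1.0000 - (3)·1.0000) / (9) = -0.3333
  x2 = (-2 - (-2)·-0.3333 - (4)·1.0000) / (10) = -0.6667
  x3 = (5 - (-1)·-0.3333 - (4)·-0.6667) / (7) = 1.0476
Iteration 2:
  x1 = (4 - (4)·-0.6667 - (3)·1.0476) / (9) = 0.3916
  x2 = (-2 - (-2)·0.3916 - (4)·1.0476) / (10) = -0.5407
  x3 = (5 - (-1)·0.3916 - (4)·-0.5407) / (7) = 1.0792
Iteration 3:
  x1 = (4 - (4)·-0.5407 - (3)·1.0792) / (9) = 0.3250
  x2 = (-2 - (-2)·0.3250 - (4)·1.0792) / (10) = -0.5667
  x3 = (5 - (-1)·0.3250 - (4)·-0.5667) / (7) = 1.0845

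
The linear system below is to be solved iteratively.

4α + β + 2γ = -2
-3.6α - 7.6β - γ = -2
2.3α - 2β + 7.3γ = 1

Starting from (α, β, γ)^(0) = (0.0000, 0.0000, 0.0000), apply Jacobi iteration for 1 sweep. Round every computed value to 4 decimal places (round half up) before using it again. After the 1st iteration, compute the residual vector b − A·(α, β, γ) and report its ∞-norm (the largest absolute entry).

Iteration 1:
  α = (-2 - (1)·0.0000 - (2)·0.0000) / (4) = -0.5000
  β = (-2 - (-3.6)·0.0000 - (-1)·0.0000) / (-7.6) = 0.2632
  γ = (1 - (2.3)·0.0000 - (-2)·0.0000) / (7.3) = 0.1370
Residual b − A·x = (-0.5372, -1.6627, 1.6763); ∞-norm = 1.6763

1.6763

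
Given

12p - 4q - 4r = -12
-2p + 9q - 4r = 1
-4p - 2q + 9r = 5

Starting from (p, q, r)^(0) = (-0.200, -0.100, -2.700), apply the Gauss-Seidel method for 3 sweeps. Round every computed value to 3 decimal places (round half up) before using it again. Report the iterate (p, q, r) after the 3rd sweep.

Iteration 1:
  p = (-12 - (-4)·-0.100 - (-4)·-2.700) / (12) = -1.933
  q = (1 - (-2)·-1.933 - (-4)·-2.700) / (9) = -1.518
  r = (5 - (-4)·-1.933 - (-2)·-1.518) / (9) = -0.641
Iteration 2:
  p = (-12 - (-4)·-1.518 - (-4)·-0.641) / (12) = -1.720
  q = (1 - (-2)·-1.720 - (-4)·-0.641) / (9) = -0.556
  r = (5 - (-4)·-1.720 - (-2)·-0.556) / (9) = -0.332
Iteration 3:
  p = (-12 - (-4)·-0.556 - (-4)·-0.332) / (12) = -1.296
  q = (1 - (-2)·-1.296 - (-4)·-0.332) / (9) = -0.324
  r = (5 - (-4)·-1.296 - (-2)·-0.324) / (9) = -0.092

(-1.296, -0.324, -0.092)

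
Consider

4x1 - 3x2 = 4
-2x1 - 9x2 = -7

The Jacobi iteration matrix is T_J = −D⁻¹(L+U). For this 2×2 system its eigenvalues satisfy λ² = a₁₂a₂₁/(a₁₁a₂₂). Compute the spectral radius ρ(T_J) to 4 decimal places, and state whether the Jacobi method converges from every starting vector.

a₁₂a₂₁/(a₁₁a₂₂) = (-3)·(-2) / ((4)·(-9)) = -0.166667
ρ = √|-0.166667| = √0.166667 = 0.4082
ρ < 1, so Jacobi converges

0.4082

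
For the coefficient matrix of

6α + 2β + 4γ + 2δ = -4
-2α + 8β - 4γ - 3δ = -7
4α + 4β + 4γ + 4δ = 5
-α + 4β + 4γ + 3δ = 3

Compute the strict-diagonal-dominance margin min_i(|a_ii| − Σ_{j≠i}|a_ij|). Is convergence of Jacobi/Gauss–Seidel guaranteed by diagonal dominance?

-8

row 1: |6| − (2+4+2) = -2
row 2: |8| − (2+4+3) = -1
row 3: |4| − (4+4+4) = -8
row 4: |3| − (1+4+4) = -6
minimum over rows = -8 → not strictly diagonally dominant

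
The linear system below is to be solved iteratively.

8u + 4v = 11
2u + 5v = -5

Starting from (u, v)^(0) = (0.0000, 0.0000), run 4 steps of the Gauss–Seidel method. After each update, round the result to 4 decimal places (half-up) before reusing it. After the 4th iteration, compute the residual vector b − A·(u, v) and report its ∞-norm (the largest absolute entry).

Iteration 1:
  u = (11 - (4)·0.0000) / (8) = 1.3750
  v = (-5 - (2)·1.3750) / (5) = -1.5500
Iteration 2:
  u = (11 - (4)·-1.5500) / (8) = 2.1500
  v = (-5 - (2)·2.1500) / (5) = -1.8600
Iteration 3:
  u = (11 - (4)·-1.8600) / (8) = 2.3050
  v = (-5 - (2)·2.3050) / (5) = -1.9220
Iteration 4:
  u = (11 - (4)·-1.9220) / (8) = 2.3360
  v = (-5 - (2)·2.3360) / (5) = -1.9344
Residual b − A·x = (0.0496, 0.0000); ∞-norm = 0.0496

0.0496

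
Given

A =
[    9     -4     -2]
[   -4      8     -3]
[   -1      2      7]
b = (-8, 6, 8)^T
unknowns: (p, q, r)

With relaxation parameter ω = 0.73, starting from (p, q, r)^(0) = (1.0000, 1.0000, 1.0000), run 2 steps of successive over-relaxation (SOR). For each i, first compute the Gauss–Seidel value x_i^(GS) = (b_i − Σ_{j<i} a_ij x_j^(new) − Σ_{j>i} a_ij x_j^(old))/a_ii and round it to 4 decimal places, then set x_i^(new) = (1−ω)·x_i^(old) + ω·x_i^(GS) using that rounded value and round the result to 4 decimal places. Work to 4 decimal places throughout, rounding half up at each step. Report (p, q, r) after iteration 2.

Iteration 1:
  p: GS value = (-8 - (-4)·1.0000 - (-2)·1.0000) / (9) = -0.2222;  p ← (1−ω)·1.0000 + ω·-0.2222 = 0.1078
  q: GS value = (6 - (-4)·0.1078 - (-3)·1.0000) / (8) = 1.1789;  q ← (1−ω)·1.0000 + ω·1.1789 = 1.1306
  r: GS value = (8 - (-1)·0.1078 - (2)·1.1306) / (7) = 0.8352;  r ← (1−ω)·1.0000 + ω·0.8352 = 0.8797
Iteration 2:
  p: GS value = (-8 - (-4)·1.1306 - (-2)·0.8797) / (9) = -0.1909;  p ← (1−ω)·0.1078 + ω·-0.1909 = -0.1103
  q: GS value = (6 - (-4)·-0.1103 - (-3)·0.8797) / (8) = 1.0247;  q ← (1−ω)·1.1306 + ω·1.0247 = 1.0533
  r: GS value = (8 - (-1)·-0.1103 - (2)·1.0533) / (7) = 0.8262;  r ← (1−ω)·0.8797 + ω·0.8262 = 0.8406

(-0.1103, 1.0533, 0.8406)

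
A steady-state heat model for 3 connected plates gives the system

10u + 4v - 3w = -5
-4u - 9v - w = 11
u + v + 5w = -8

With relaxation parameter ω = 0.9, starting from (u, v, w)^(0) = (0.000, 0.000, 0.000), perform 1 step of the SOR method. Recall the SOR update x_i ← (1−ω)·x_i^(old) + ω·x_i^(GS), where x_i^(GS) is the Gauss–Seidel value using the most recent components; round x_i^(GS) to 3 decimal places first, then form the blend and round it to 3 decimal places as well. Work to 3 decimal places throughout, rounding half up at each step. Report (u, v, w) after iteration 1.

Iteration 1:
  u: GS value = (-5 - (4)·0.000 - (-3)·0.000) / (10) = -0.500;  u ← (1−ω)·0.000 + ω·-0.500 = -0.450
  v: GS value = (11 - (-4)·-0.450 - (-1)·0.000) / (-9) = -1.022;  v ← (1−ω)·0.000 + ω·-1.022 = -0.920
  w: GS value = (-8 - (1)·-0.450 - (1)·-0.920) / (5) = -1.326;  w ← (1−ω)·0.000 + ω·-1.326 = -1.193

(-0.450, -0.920, -1.193)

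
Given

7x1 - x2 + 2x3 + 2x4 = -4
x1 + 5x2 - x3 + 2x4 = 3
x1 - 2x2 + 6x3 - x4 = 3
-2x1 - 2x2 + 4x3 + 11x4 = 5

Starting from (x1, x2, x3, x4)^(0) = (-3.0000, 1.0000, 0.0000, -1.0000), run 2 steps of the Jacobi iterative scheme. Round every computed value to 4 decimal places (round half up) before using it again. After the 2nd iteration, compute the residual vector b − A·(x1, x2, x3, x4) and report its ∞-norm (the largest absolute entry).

Iteration 1:
  x1 = (-4 - (-1)·1.0000 - (2)·0.0000 - (2)·-1.0000) / (7) = -0.1429
  x2 = (3 - (1)·-3.0000 - (-1)·0.0000 - (2)·-1.0000) / (5) = 1.6000
  x3 = (3 - (1)·-3.0000 - (-2)·1.0000 - (-1)·-1.0000) / (6) = 1.1667
  x4 = (5 - (-2)·-3.0000 - (-2)·1.0000 - (4)·0.0000) / (11) = 0.0909
Iteration 2:
  x1 = (-4 - (-1)·1.6000 - (2)·1.1667 - (2)·0.0909) / (7) = -0.7022
  x2 = (3 - (1)·-0.1429 - (-1)·1.1667 - (2)·0.0909) / (5) = 0.8256
  x3 = (3 - (1)·-0.1429 - (-2)·1.6000 - (-1)·0.0909) / (6) = 1.0723
  x4 = (5 - (-2)·-0.1429 - (-2)·1.6000 - (4)·1.1667) / (11) = 0.2952
Residual b − A·x = (-0.9940, 0.0561, -0.7852, -2.2896); ∞-norm = 2.2896

2.2896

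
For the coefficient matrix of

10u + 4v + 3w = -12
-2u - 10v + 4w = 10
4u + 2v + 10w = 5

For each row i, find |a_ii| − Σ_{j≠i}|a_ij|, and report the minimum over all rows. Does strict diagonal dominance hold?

3

row 1: |10| − (4+3) = 3
row 2: |-10| − (2+4) = 4
row 3: |10| − (4+2) = 4
minimum over rows = 3 → strictly diagonally dominant (convergence guaranteed)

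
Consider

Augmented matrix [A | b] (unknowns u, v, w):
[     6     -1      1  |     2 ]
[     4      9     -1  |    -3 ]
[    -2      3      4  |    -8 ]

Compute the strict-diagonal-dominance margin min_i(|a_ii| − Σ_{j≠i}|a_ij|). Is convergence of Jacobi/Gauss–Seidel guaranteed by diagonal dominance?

row 1: |6| − (1+1) = 4
row 2: |9| − (4+1) = 4
row 3: |4| − (2+3) = -1
minimum over rows = -1 → not strictly diagonally dominant

-1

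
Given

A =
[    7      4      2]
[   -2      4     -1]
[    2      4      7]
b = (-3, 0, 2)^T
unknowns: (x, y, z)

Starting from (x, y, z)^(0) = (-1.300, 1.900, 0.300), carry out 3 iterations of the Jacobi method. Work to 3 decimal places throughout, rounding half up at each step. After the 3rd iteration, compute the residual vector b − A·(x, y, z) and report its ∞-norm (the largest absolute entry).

Iteration 1:
  x = (-3 - (4)·1.900 - (2)·0.300) / (7) = -1.600
  y = (0 - (-2)·-1.300 - (-1)·0.300) / (4) = -0.575
  z = (2 - (2)·-1.300 - (4)·1.900) / (7) = -0.429
Iteration 2:
  x = (-3 - (4)·-0.575 - (2)·-0.429) / (7) = 0.023
  y = (0 - (-2)·-1.600 - (-1)·-0.429) / (4) = -0.907
  z = (2 - (2)·-1.600 - (4)·-0.575) / (7) = 1.071
Iteration 3:
  x = (-3 - (4)·-0.907 - (2)·1.071) / (7) = -0.216
  y = (0 - (-2)·0.023 - (-1)·1.071) / (4) = 0.279
  z = (2 - (2)·0.023 - (4)·-0.907) / (7) = 0.797
Residual b − A·x = (-4.198, -0.751, -4.263); ∞-norm = 4.263

4.263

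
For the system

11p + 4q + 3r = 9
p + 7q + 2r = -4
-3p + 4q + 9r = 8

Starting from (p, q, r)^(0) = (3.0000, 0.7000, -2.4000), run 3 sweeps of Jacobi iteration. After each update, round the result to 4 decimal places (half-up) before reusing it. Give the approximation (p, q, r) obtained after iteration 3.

(0.8619, -1.0531, 1.5880)

Iteration 1:
  p = (9 - (4)·0.7000 - (3)·-2.4000) / (11) = 1.2182
  q = (-4 - (1)·3.0000 - (2)·-2.4000) / (7) = -0.3143
  r = (8 - (-3)·3.0000 - (4)·0.7000) / (9) = 1.5778
Iteration 2:
  p = (9 - (4)·-0.3143 - (3)·1.5778) / (11) = 0.5022
  q = (-4 - (1)·1.2182 - (2)·1.5778) / (7) = -1.1963
  r = (8 - (-3)·1.2182 - (4)·-0.3143) / (9) = 1.4346
Iteration 3:
  p = (9 - (4)·-1.1963 - (3)·1.4346) / (11) = 0.8619
  q = (-4 - (1)·0.5022 - (2)·1.4346) / (7) = -1.0531
  r = (8 - (-3)·0.5022 - (4)·-1.1963) / (9) = 1.5880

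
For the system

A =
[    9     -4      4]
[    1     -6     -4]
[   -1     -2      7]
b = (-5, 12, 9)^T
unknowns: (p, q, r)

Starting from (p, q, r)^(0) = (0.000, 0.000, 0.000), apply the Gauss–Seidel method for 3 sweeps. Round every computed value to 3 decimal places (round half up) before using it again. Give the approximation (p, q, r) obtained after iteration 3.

(-1.872, -2.488, 0.307)

Iteration 1:
  p = (-5 - (-4)·0.000 - (4)·0.000) / (9) = -0.556
  q = (12 - (1)·-0.556 - (-4)·0.000) / (-6) = -2.093
  r = (9 - (-1)·-0.556 - (-2)·-2.093) / (7) = 0.608
Iteration 2:
  p = (-5 - (-4)·-2.093 - (4)·0.608) / (9) = -1.756
  q = (12 - (1)·-1.756 - (-4)·0.608) / (-6) = -2.698
  r = (9 - (-1)·-1.756 - (-2)·-2.698) / (7) = 0.264
Iteration 3:
  p = (-5 - (-4)·-2.698 - (4)·0.264) / (9) = -1.872
  q = (12 - (1)·-1.872 - (-4)·0.264) / (-6) = -2.488
  r = (9 - (-1)·-1.872 - (-2)·-2.488) / (7) = 0.307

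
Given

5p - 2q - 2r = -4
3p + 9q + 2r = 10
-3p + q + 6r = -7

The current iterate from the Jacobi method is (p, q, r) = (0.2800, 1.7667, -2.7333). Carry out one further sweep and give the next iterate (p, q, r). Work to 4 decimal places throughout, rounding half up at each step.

(-1.1866, 1.6252, -1.3211)

One sweep:
  p = (-4 - (-2)·1.7667 - (-2)·-2.7333) / (5) = -1.1866
  q = (10 - (3)·0.2800 - (2)·-2.7333) / (9) = 1.6252
  r = (-7 - (-3)·0.2800 - (1)·1.7667) / (6) = -1.3211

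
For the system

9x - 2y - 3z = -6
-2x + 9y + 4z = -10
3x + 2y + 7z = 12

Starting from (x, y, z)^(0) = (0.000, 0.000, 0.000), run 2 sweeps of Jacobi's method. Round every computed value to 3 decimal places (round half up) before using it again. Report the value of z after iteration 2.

Iteration 1:
  x = (-6 - (-2)·0.000 - (-3)·0.000) / (9) = -0.667
  y = (-10 - (-2)·0.000 - (4)·0.000) / (9) = -1.111
  z = (12 - (3)·0.000 - (2)·0.000) / (7) = 1.714
Iteration 2:
  x = (-6 - (-2)·-1.111 - (-3)·1.714) / (9) = -0.342
  y = (-10 - (-2)·-0.667 - (4)·1.714) / (9) = -2.021
  z = (12 - (3)·-0.667 - (2)·-1.111) / (7) = 2.318

2.318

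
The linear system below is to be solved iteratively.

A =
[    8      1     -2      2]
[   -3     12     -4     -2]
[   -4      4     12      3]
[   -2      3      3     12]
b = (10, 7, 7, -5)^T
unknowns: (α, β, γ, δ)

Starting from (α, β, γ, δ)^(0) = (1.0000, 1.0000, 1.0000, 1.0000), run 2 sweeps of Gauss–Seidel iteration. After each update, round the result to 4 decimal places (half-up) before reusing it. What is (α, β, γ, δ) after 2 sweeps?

(1.3012, 0.8875, 0.8797, -0.6416)

Iteration 1:
  α = (10 - (1)·1.0000 - (-2)·1.0000 - (2)·1.0000) / (8) = 1.1250
  β = (7 - (-3)·1.1250 - (-4)·1.0000 - (-2)·1.0000) / (12) = 1.3646
  γ = (7 - (-4)·1.1250 - (4)·1.3646 - (3)·1.0000) / (12) = 0.2535
  δ = (-5 - (-2)·1.1250 - (3)·1.3646 - (3)·0.2535) / (12) = -0.6337
Iteration 2:
  α = (10 - (1)·1.3646 - (-2)·0.2535 - (2)·-0.6337) / (8) = 1.3012
  β = (7 - (-3)·1.3012 - (-4)·0.2535 - (-2)·-0.6337) / (12) = 0.8875
  γ = (7 - (-4)·1.3012 - (4)·0.8875 - (3)·-0.6337) / (12) = 0.8797
  δ = (-5 - (-2)·1.3012 - (3)·0.8875 - (3)·0.8797) / (12) = -0.6416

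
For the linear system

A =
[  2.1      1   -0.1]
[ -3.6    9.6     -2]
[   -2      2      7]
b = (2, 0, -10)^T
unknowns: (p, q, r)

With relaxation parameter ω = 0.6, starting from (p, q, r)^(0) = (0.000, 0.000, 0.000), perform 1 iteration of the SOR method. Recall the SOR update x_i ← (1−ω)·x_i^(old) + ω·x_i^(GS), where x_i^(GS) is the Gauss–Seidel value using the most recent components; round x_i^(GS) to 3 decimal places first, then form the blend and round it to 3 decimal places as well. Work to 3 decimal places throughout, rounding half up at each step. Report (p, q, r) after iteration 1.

Iteration 1:
  p: GS value = (2 - (1)·0.000 - (-0.1)·0.000) / (2.1) = 0.952;  p ← (1−ω)·0.000 + ω·0.952 = 0.571
  q: GS value = (0 - (-3.6)·0.571 - (-2)·0.000) / (9.6) = 0.214;  q ← (1−ω)·0.000 + ω·0.214 = 0.128
  r: GS value = (-10 - (-2)·0.571 - (2)·0.128) / (7) = -1.302;  r ← (1−ω)·0.000 + ω·-1.302 = -0.781

(0.571, 0.128, -0.781)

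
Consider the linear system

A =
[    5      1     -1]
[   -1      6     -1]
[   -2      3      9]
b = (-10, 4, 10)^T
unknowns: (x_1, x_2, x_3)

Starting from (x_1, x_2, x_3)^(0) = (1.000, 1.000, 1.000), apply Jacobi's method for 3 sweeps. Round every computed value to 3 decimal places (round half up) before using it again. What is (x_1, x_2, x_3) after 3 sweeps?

(-2.033, 0.389, 0.500)

Iteration 1:
  x_1 = (-10 - (1)·1.000 - (-1)·1.000) / (5) = -2.000
  x_2 = (4 - (-1)·1.000 - (-1)·1.000) / (6) = 1.000
  x_3 = (10 - (-2)·1.000 - (3)·1.000) / (9) = 1.000
Iteration 2:
  x_1 = (-10 - (1)·1.000 - (-1)·1.000) / (5) = -2.000
  x_2 = (4 - (-1)·-2.000 - (-1)·1.000) / (6) = 0.500
  x_3 = (10 - (-2)·-2.000 - (3)·1.000) / (9) = 0.333
Iteration 3:
  x_1 = (-10 - (1)·0.500 - (-1)·0.333) / (5) = -2.033
  x_2 = (4 - (-1)·-2.000 - (-1)·0.333) / (6) = 0.389
  x_3 = (10 - (-2)·-2.000 - (3)·0.500) / (9) = 0.500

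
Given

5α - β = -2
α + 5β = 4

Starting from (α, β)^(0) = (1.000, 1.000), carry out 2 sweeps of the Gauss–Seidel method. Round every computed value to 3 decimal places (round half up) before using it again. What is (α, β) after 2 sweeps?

Iteration 1:
  α = (-2 - (-1)·1.000) / (5) = -0.200
  β = (4 - (1)·-0.200) / (5) = 0.840
Iteration 2:
  α = (-2 - (-1)·0.840) / (5) = -0.232
  β = (4 - (1)·-0.232) / (5) = 0.846

(-0.232, 0.846)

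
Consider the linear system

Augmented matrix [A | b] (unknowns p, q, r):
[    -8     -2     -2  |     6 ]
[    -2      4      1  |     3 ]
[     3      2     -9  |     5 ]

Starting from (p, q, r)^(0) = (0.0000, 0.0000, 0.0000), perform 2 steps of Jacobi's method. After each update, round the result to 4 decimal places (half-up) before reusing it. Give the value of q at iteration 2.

0.5139

Iteration 1:
  p = (6 - (-2)·0.0000 - (-2)·0.0000) / (-8) = -0.7500
  q = (3 - (-2)·0.0000 - (1)·0.0000) / (4) = 0.7500
  r = (5 - (3)·0.0000 - (2)·0.0000) / (-9) = -0.5556
Iteration 2:
  p = (6 - (-2)·0.7500 - (-2)·-0.5556) / (-8) = -0.7986
  q = (3 - (-2)·-0.7500 - (1)·-0.5556) / (4) = 0.5139
  r = (5 - (3)·-0.7500 - (2)·0.7500) / (-9) = -0.6389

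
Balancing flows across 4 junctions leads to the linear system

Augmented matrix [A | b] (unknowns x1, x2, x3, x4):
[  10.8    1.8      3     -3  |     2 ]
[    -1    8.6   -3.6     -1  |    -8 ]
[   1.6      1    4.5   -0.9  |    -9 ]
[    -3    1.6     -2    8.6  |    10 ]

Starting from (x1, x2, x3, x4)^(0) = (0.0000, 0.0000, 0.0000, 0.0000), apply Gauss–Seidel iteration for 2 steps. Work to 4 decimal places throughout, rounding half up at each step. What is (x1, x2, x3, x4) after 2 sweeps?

(1.1219, -1.4680, -1.8801, 1.3900)

Iteration 1:
  x1 = (2 - (1.8)·0.0000 - (3)·0.0000 - (-3)·0.0000) / (10.8) = 0.1852
  x2 = (-8 - (-1)·0.1852 - (-3.6)·0.0000 - (-1)·0.0000) / (8.6) = -0.9087
  x3 = (-9 - (1.6)·0.1852 - (1)·-0.9087 - (-0.9)·0.0000) / (4.5) = -1.8639
  x4 = (10 - (-3)·0.1852 - (1.6)·-0.9087 - (-2)·-1.8639) / (8.6) = 0.9630
Iteration 2:
  x1 = (2 - (1.8)·-0.9087 - (3)·-1.8639 - (-3)·0.9630) / (10.8) = 1.1219
  x2 = (-8 - (-1)·1.1219 - (-3.6)·-1.8639 - (-1)·0.9630) / (8.6) = -1.4680
  x3 = (-9 - (1.6)·1.1219 - (1)·-1.4680 - (-0.9)·0.9630) / (4.5) = -1.8801
  x4 = (10 - (-3)·1.1219 - (1.6)·-1.4680 - (-2)·-1.8801) / (8.6) = 1.3900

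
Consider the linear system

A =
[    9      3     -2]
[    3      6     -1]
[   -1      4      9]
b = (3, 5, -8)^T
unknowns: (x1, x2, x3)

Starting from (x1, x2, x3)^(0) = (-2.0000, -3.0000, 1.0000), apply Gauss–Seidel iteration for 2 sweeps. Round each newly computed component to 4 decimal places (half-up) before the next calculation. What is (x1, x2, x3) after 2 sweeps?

(0.0782, 0.6584, -1.1728)

Iteration 1:
  x1 = (3 - (3)·-3.0000 - (-2)·1.0000) / (9) = 1.5556
  x2 = (5 - (3)·1.5556 - (-1)·1.0000) / (6) = 0.2222
  x3 = (-8 - (-1)·1.5556 - (4)·0.2222) / (9) = -0.8148
Iteration 2:
  x1 = (3 - (3)·0.2222 - (-2)·-0.8148) / (9) = 0.0782
  x2 = (5 - (3)·0.0782 - (-1)·-0.8148) / (6) = 0.6584
  x3 = (-8 - (-1)·0.0782 - (4)·0.6584) / (9) = -1.1728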